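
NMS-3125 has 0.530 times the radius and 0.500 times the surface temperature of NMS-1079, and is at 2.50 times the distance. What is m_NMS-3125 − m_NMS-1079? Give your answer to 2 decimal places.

L_NMS-3125/L_NMS-1079 = (0.530)²(0.500)⁴ = 0.01756.
F_NMS-3125/F_NMS-1079 = (L_NMS-3125/L_NMS-1079)/(d_NMS-3125/d_NMS-1079)² = 0.01756/6.250 = 0.002809.
m_NMS-3125 − m_NMS-1079 = −2.5 log₁₀(0.002809) = 6.38.

6.38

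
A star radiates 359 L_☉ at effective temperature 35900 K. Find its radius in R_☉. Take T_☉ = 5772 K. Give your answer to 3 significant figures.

R/R_☉ = √(L/L_☉) / (T/T_☉)² = √(359) / (6.220)²
       = 18.95 / 38.68 = 0.4898.

0.490 R_☉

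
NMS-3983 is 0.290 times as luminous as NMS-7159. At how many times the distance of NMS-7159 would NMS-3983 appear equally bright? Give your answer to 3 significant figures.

Equal flux requires L_NMS-3983/d_NMS-3983² = L_NMS-7159/d_NMS-7159², so d_NMS-3983/d_NMS-7159 = √(L_NMS-3983/L_NMS-7159)
= √(0.290) = 0.5385.

0.539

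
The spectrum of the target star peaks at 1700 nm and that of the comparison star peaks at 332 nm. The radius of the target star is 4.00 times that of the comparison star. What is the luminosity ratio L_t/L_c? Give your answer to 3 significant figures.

Wien's law gives T ∝ 1/λ_max, so T_t/T_c = λ_c/λ_t = 332/1700 = 0.1953.
Then L ∝ R²T⁴ gives L_t/L_c = (4.00)² × (0.1953)⁴ = 16.00 × 0.001455 = 0.02327.

0.0233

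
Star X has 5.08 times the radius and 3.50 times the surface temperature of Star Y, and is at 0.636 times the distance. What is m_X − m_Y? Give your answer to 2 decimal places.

L_X/L_Y = (5.08)²(3.50)⁴ = 3873.
F_X/F_Y = (L_X/L_Y)/(d_X/d_Y)² = 3873/0.4045 = 9574.
m_X − m_Y = −2.5 log₁₀(9574) = -9.95.

-9.95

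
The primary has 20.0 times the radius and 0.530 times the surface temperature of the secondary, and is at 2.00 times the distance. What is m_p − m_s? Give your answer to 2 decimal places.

L_p/L_s = (20.0)²(0.530)⁴ = 31.56.
F_p/F_s = (L_p/L_s)/(d_p/d_s)² = 31.56/4.000 = 7.890.
m_p − m_s = −2.5 log₁₀(7.890) = -2.24.

-2.24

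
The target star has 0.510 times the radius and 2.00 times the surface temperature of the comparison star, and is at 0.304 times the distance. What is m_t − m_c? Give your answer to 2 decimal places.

-4.13

L_t/L_c = (0.510)²(2.00)⁴ = 4.162.
F_t/F_c = (L_t/L_c)/(d_t/d_c)² = 4.162/0.09242 = 45.03.
m_t − m_c = −2.5 log₁₀(45.03) = -4.13.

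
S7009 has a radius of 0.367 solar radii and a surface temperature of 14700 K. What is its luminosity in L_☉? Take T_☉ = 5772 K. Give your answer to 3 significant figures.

5.67 L_☉

L/L_☉ = (R/R_☉)² (T/T_☉)⁴ = (0.367)² × (14700/5772)⁴
       = 0.1347 × (2.547)⁴ = 0.1347 × 42.07 = 5.666.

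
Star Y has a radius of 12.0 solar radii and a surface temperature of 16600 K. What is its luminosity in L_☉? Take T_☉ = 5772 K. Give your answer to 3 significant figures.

L/L_☉ = (R/R_☉)² (T/T_☉)⁴ = (12.0)² × (16600/5772)⁴
       = 144.0 × (2.876)⁴ = 144.0 × 68.41 = 9851.

9.85×10^3 L_☉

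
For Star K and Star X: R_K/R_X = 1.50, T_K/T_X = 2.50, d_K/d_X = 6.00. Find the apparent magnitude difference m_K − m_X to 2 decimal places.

-0.97

L_K/L_X = (1.50)²(2.50)⁴ = 87.89.
F_K/F_X = (L_K/L_X)/(d_K/d_X)² = 87.89/36.00 = 2.441.
m_K − m_X = −2.5 log₁₀(2.441) = -0.97.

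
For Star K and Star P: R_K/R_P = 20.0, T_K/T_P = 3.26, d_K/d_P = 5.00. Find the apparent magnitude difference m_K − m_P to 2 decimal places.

-8.14

L_K/L_P = (20.0)²(3.26)⁴ = 4.518×10^4.
F_K/F_P = (L_K/L_P)/(d_K/d_P)² = 4.518×10^4/25.00 = 1807.
m_K − m_P = −2.5 log₁₀(1807) = -8.14.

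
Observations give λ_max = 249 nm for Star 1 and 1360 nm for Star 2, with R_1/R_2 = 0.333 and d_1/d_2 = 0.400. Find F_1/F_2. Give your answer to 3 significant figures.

Wien's law: T_1/T_2 = λ_2/λ_1 = 1360/249 = 5.462.
L_1/L_2 = (R_1/R_2)²(T_1/T_2)⁴ = (0.333)²(5.462)⁴ = 98.68.
F_1/F_2 = (L_1/L_2)/(d_1/d_2)² = 98.68/(0.400)² = 616.8.

617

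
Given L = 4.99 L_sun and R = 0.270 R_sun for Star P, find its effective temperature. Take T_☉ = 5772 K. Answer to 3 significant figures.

T/T_☉ = (L/L_☉)^(1/4) / (R/R_☉)^(1/2)
T = 5772 × (4.99)^(1/4) / √(0.270) = 5772 × 1.495 / 0.5196 = 1.660×10^4 K.

1.66×10^4 K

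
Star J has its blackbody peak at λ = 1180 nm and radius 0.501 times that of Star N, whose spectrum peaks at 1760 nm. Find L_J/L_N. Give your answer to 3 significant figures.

Wien's law gives T ∝ 1/λ_max, so T_J/T_N = λ_N/λ_J = 1760/1180 = 1.492.
Then L ∝ R²T⁴ gives L_J/L_N = (0.501)² × (1.492)⁴ = 0.2510 × 4.949 = 1.242.

1.24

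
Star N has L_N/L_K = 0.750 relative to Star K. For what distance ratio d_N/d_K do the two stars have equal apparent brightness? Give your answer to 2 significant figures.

0.87

Equal flux requires L_N/d_N² = L_K/d_K², so d_N/d_K = √(L_N/L_K)
= √(0.750) = 0.8660.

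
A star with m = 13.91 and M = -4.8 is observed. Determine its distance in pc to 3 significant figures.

m − M = 5 log₁₀(d/10 pc)
13.91 − (-4.8) = 18.71 = 5 log₁₀(d/10)
d = 10 × 10^(18.71/5) = 10 × 10^3.742 = 5.521×10^4 pc.

5.52×10^4 pc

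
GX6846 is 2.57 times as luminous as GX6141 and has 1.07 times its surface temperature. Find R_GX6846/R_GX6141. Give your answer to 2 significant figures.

1.4

L ∝ R²T⁴ gives R ∝ √L / T², so
R_GX6846/R_GX6141 = √(2.57) / (1.07)² = 1.603 / 1.145 = 1.400.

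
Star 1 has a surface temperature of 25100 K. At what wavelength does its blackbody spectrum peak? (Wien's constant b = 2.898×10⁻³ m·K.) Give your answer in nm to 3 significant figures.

λ_max = b/T = 2.898×10⁻³ / 25100 = 1.15×10^-7 m = 115.5 nm.

115 nm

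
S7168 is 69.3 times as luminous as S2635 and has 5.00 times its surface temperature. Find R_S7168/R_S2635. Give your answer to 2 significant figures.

0.33

L ∝ R²T⁴ gives R ∝ √L / T², so
R_S7168/R_S2635 = √(69.3) / (5.00)² = 8.325 / 25.00 = 0.3330.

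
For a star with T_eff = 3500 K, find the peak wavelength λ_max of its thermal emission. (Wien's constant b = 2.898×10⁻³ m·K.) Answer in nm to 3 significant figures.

λ_max = b/T = 2.898×10⁻³ / 3500 = 8.28×10^-7 m = 828.0 nm.

828 nm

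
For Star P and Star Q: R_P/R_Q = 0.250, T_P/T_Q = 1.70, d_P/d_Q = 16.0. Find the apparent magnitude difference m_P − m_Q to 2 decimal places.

6.73

L_P/L_Q = (0.250)²(1.70)⁴ = 0.5220.
F_P/F_Q = (L_P/L_Q)/(d_P/d_Q)² = 0.5220/256.0 = 0.002039.
m_P − m_Q = −2.5 log₁₀(0.002039) = 6.73.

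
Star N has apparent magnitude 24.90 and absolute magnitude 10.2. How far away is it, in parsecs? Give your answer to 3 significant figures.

m − M = 5 log₁₀(d/10 pc)
24.90 − (10.2) = 14.70 = 5 log₁₀(d/10)
d = 10 × 10^(14.70/5) = 10 × 10^2.940 = 8710 pc.

8.71×10^3 pc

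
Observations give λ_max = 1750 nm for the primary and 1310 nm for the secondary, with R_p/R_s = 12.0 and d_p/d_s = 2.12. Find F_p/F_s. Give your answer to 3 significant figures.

Wien's law: T_p/T_s = λ_s/λ_p = 1310/1750 = 0.7486.
L_p/L_s = (R_p/R_s)²(T_p/T_s)⁴ = (12.0)²(0.7486)⁴ = 45.22.
F_p/F_s = (L_p/L_s)/(d_p/d_s)² = 45.22/(2.12)² = 10.06.

10.1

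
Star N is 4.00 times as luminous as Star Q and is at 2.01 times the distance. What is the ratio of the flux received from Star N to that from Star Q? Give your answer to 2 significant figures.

0.99

F = L/(4πd²), so F_N/F_Q = (L_N/L_Q) / (d_N/d_Q)²
= 4.00 / (2.01)² = 4.00 / 4.040 = 0.9901.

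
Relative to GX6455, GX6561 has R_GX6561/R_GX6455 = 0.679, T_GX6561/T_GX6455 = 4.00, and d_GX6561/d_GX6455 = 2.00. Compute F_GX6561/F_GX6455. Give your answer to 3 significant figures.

29.5

L_GX6561/L_GX6455 = (R_GX6561/R_GX6455)²(T_GX6561/T_GX6455)⁴ = (0.679)² × (4.00)⁴ = 118.0.
F_GX6561/F_GX6455 = (L_GX6561/L_GX6455)/(d_GX6561/d_GX6455)² = 118.0 / (2.00)² = 29.51.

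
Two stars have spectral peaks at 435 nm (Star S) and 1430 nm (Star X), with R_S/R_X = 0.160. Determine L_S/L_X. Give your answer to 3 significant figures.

2.99

Wien's law gives T ∝ 1/λ_max, so T_S/T_X = λ_X/λ_S = 1430/435 = 3.287.
Then L ∝ R²T⁴ gives L_S/L_X = (0.160)² × (3.287)⁴ = 0.02560 × 116.8 = 2.990.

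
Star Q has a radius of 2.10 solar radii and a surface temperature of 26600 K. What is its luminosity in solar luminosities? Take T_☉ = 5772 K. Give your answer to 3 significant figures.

L/L_☉ = (R/R_☉)² (T/T_☉)⁴ = (2.10)² × (26600/5772)⁴
       = 4.410 × (4.608)⁴ = 4.410 × 451.0 = 1989.

1.99×10^3 solar luminosities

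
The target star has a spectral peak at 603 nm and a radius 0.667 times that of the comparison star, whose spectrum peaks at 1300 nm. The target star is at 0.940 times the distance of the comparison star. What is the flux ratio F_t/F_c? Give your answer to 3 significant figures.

Wien's law: T_t/T_c = λ_c/λ_t = 1300/603 = 2.156.
L_t/L_c = (R_t/R_c)²(T_t/T_c)⁴ = (0.667)²(2.156)⁴ = 9.611.
F_t/F_c = (L_t/L_c)/(d_t/d_c)² = 9.611/(0.940)² = 10.88.

10.9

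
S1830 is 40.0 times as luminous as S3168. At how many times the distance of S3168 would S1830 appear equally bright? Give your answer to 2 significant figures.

6.3

Equal flux requires L_S1830/d_S1830² = L_S3168/d_S3168², so d_S1830/d_S3168 = √(L_S1830/L_S3168)
= √(40.0) = 6.325.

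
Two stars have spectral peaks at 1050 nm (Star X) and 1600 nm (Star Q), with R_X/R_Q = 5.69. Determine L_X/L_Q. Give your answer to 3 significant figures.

Wien's law gives T ∝ 1/λ_max, so T_X/T_Q = λ_Q/λ_X = 1600/1050 = 1.524.
Then L ∝ R²T⁴ gives L_X/L_Q = (5.69)² × (1.524)⁴ = 32.38 × 5.392 = 174.6.

175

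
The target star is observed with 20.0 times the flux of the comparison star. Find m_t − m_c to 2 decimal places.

-3.25

m_t − m_c = −2.5 log₁₀(F_t/F_c) = −2.5 log₁₀(20.0) = −2.5 × (1.301) = -3.253.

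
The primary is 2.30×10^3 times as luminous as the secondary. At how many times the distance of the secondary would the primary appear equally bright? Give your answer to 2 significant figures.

Equal flux requires L_p/d_p² = L_s/d_s², so d_p/d_s = √(L_p/L_s)
= √(2.30×10^3) = 47.96.

48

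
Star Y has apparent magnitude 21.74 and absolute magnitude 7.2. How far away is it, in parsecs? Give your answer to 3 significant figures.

8.09×10^3 pc

m − M = 5 log₁₀(d/10 pc)
21.74 − (7.2) = 14.54 = 5 log₁₀(d/10)
d = 10 × 10^(14.54/5) = 10 × 10^2.908 = 8091 pc.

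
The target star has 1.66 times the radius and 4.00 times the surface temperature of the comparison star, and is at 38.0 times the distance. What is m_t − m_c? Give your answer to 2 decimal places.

0.78

L_t/L_c = (1.66)²(4.00)⁴ = 705.4.
F_t/F_c = (L_t/L_c)/(d_t/d_c)² = 705.4/1444 = 0.4885.
m_t − m_c = −2.5 log₁₀(0.4885) = 0.78.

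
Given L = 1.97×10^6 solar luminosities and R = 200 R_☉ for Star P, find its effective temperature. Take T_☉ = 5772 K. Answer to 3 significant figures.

T/T_☉ = (L/L_☉)^(1/4) / (R/R_☉)^(1/2)
T = 5772 × (1.97×10^6)^(1/4) / √(200) = 5772 × 37.46 / 14.14 = 1.529×10^4 K.

1.53×10^4 K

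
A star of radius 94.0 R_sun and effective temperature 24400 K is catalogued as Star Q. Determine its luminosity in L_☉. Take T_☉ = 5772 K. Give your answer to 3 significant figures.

2.82×10^6 L_☉

L/L_☉ = (R/R_☉)² (T/T_☉)⁴ = (94.0)² × (24400/5772)⁴
       = 8836 × (4.227)⁴ = 8836 × 319.3 = 2.822×10^6.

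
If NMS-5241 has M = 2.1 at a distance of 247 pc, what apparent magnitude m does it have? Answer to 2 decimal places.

m = M + 5 log₁₀(d/10 pc) = 2.1 + 5 log₁₀(247/10)
  = 2.1 + 5 × 1.393 = 2.1 + 6.96 = 9.06.

9.06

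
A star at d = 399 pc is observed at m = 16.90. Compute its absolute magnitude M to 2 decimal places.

8.90

M = m − 5 log₁₀(d/10 pc) = 16.90 − 5 log₁₀(399/10)
  = 16.90 − 5 × 1.601 = 16.90 − 8.00 = 8.90.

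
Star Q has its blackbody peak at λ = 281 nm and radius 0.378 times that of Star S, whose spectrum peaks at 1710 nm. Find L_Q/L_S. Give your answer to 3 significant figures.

196

Wien's law gives T ∝ 1/λ_max, so T_Q/T_S = λ_S/λ_Q = 1710/281 = 6.085.
Then L ∝ R²T⁴ gives L_Q/L_S = (0.378)² × (6.085)⁴ = 0.1429 × 1371 = 195.9.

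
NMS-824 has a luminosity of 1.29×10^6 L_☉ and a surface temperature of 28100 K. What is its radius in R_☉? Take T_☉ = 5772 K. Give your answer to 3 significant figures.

47.9 R_☉

R/R_☉ = √(L/L_☉) / (T/T_☉)² = √(1.29×10^6) / (4.868)²
       = 1136 / 23.70 = 47.92.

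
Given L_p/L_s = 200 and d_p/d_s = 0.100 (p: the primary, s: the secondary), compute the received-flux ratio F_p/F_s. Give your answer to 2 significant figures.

2.0×10^4

F = L/(4πd²), so F_p/F_s = (L_p/L_s) / (d_p/d_s)²
= 200 / (0.100)² = 200 / 0.01000 = 2.000×10^4.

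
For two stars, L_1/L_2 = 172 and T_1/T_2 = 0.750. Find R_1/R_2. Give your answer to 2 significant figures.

L ∝ R²T⁴ gives R ∝ √L / T², so
R_1/R_2 = √(172) / (0.750)² = 13.11 / 0.5625 = 23.32.

23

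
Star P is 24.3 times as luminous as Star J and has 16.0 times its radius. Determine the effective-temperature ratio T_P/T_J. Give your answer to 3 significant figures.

L ∝ R²T⁴ gives T ∝ (L/R²)^(1/4), so
T_P/T_J = (24.3 / 16.0²)^(1/4) = (0.09492)^(1/4) = 0.5551.

0.555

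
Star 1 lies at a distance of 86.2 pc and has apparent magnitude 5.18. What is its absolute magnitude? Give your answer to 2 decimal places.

M = m − 5 log₁₀(d/10 pc) = 5.18 − 5 log₁₀(86.2/10)
  = 5.18 − 5 × 0.936 = 5.18 − 4.68 = 0.50.

0.50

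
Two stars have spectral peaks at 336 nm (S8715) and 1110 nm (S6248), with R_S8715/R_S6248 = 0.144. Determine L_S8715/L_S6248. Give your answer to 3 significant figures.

Wien's law gives T ∝ 1/λ_max, so T_S8715/T_S6248 = λ_S6248/λ_S8715 = 1110/336 = 3.304.
Then L ∝ R²T⁴ gives L_S8715/L_S6248 = (0.144)² × (3.304)⁴ = 0.02074 × 119.1 = 2.470.

2.47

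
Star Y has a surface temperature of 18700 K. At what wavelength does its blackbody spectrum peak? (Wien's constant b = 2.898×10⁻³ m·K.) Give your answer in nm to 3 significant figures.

λ_max = b/T = 2.898×10⁻³ / 18700 = 1.55×10^-7 m = 155.0 nm.

155 nm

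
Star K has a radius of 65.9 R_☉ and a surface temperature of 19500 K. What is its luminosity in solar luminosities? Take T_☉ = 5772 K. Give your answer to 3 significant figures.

5.66×10^5 solar luminosities

L/L_☉ = (R/R_☉)² (T/T_☉)⁴ = (65.9)² × (19500/5772)⁴
       = 4343 × (3.378)⁴ = 4343 × 130.3 = 5.657×10^5.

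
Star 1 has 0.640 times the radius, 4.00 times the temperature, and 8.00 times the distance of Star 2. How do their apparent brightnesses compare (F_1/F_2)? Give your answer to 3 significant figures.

1.64

L_1/L_2 = (R_1/R_2)²(T_1/T_2)⁴ = (0.640)² × (4.00)⁴ = 104.9.
F_1/F_2 = (L_1/L_2)/(d_1/d_2)² = 104.9 / (8.00)² = 1.638.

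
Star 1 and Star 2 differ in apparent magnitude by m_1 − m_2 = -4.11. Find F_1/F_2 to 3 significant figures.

F_1/F_2 = 10^(−(m_1 − m_2)/2.5) = 10^(4.11/2.5) = 10^1.644 = 44.06.

44.1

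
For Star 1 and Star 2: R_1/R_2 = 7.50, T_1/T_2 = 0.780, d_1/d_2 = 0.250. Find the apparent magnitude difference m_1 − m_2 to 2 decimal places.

-6.31

L_1/L_2 = (7.50)²(0.780)⁴ = 20.82.
F_1/F_2 = (L_1/L_2)/(d_1/d_2)² = 20.82/0.06250 = 333.1.
m_1 − m_2 = −2.5 log₁₀(333.1) = -6.31.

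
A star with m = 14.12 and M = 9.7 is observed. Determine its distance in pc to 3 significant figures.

76.6 pc

m − M = 5 log₁₀(d/10 pc)
14.12 − (9.7) = 4.42 = 5 log₁₀(d/10)
d = 10 × 10^(4.42/5) = 10 × 10^0.884 = 76.56 pc.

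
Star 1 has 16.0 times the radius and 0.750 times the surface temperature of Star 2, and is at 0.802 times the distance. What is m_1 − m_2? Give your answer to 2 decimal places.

L_1/L_2 = (16.0)²(0.750)⁴ = 81.00.
F_1/F_2 = (L_1/L_2)/(d_1/d_2)² = 81.00/0.6432 = 125.9.
m_1 − m_2 = −2.5 log₁₀(125.9) = -5.25.

-5.25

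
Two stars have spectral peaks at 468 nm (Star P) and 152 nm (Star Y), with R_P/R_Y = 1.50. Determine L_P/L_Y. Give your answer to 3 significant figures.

0.0250

Wien's law gives T ∝ 1/λ_max, so T_P/T_Y = λ_Y/λ_P = 152/468 = 0.3248.
Then L ∝ R²T⁴ gives L_P/L_Y = (1.50)² × (0.3248)⁴ = 2.250 × 0.01113 = 0.02504.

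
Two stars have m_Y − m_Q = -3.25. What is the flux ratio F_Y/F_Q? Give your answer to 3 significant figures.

20.0

F_Y/F_Q = 10^(−(m_Y − m_Q)/2.5) = 10^(3.25/2.5) = 10^1.300 = 19.95.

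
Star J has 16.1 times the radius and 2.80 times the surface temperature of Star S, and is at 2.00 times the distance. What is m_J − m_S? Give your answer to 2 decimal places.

L_J/L_S = (16.1)²(2.80)⁴ = 1.593×10^4.
F_J/F_S = (L_J/L_S)/(d_J/d_S)² = 1.593×10^4/4.000 = 3983.
m_J − m_S = −2.5 log₁₀(3983) = -9.00.

-9.00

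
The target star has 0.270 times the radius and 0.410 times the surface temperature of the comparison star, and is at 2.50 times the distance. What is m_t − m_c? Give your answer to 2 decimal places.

L_t/L_c = (0.270)²(0.410)⁴ = 0.002060.
F_t/F_c = (L_t/L_c)/(d_t/d_c)² = 0.002060/6.250 = 3.296×10^-4.
m_t − m_c = −2.5 log₁₀(3.296×10^-4) = 8.71.

8.71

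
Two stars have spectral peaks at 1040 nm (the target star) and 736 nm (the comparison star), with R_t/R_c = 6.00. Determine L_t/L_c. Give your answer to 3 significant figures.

9.03

Wien's law gives T ∝ 1/λ_max, so T_t/T_c = λ_c/λ_t = 736/1040 = 0.7077.
Then L ∝ R²T⁴ gives L_t/L_c = (6.00)² × (0.7077)⁴ = 36.00 × 0.2508 = 9.030.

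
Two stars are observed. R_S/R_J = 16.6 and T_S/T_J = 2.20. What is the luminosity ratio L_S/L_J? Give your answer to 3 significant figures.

6.46×10^3

From the Stefan–Boltzmann law, L ∝ R²T⁴, so
L_S/L_J = (R_S/R_J)² (T_S/T_J)⁴ = (16.6)² × (2.20)⁴ = 275.6 × 23.43 = 6455.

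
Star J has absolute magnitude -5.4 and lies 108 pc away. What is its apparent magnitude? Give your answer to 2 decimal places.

-0.23

m = M + 5 log₁₀(d/10 pc) = -5.4 + 5 log₁₀(108/10)
  = -5.4 + 5 × 1.033 = -5.4 + 5.17 = -0.23.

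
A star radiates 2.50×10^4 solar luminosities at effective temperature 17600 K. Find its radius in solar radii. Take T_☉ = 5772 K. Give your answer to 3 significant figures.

17.0 solar radii

R/R_☉ = √(L/L_☉) / (T/T_☉)² = √(2.50×10^4) / (3.049)²
       = 158.1 / 9.298 = 17.01.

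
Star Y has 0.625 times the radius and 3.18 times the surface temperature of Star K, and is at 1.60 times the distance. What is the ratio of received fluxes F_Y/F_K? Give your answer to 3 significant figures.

L_Y/L_K = (R_Y/R_K)²(T_Y/T_K)⁴ = (0.625)² × (3.18)⁴ = 39.95.
F_Y/F_K = (L_Y/L_K)/(d_Y/d_K)² = 39.95 / (1.60)² = 15.60.

15.6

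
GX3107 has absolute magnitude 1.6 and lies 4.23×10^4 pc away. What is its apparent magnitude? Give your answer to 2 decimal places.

m = M + 5 log₁₀(d/10 pc) = 1.6 + 5 log₁₀(4.23×10^4/10)
  = 1.6 + 5 × 3.626 = 1.6 + 18.13 = 19.73.

19.73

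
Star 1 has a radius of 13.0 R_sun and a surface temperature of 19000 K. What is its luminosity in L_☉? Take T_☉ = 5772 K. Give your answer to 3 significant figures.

L/L_☉ = (R/R_☉)² (T/T_☉)⁴ = (13.0)² × (19000/5772)⁴
       = 169.0 × (3.292)⁴ = 169.0 × 117.4 = 1.984×10^4.

1.98×10^4 L_☉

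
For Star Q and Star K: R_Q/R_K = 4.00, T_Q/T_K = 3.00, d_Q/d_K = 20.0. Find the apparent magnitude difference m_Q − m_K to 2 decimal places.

-1.28

L_Q/L_K = (4.00)²(3.00)⁴ = 1296.
F_Q/F_K = (L_Q/L_K)/(d_Q/d_K)² = 1296/400.0 = 3.240.
m_Q − m_K = −2.5 log₁₀(3.240) = -1.28.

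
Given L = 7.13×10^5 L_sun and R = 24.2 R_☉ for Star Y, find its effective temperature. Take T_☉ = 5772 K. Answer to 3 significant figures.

T/T_☉ = (L/L_☉)^(1/4) / (R/R_☉)^(1/2)
T = 5772 × (7.13×10^5)^(1/4) / √(24.2) = 5772 × 29.06 / 4.919 = 3.410×10^4 K.

3.41×10^4 K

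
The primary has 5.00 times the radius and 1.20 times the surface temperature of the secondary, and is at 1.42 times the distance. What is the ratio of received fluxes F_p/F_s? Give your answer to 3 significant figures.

L_p/L_s = (R_p/R_s)²(T_p/T_s)⁴ = (5.00)² × (1.20)⁴ = 51.84.
F_p/F_s = (L_p/L_s)/(d_p/d_s)² = 51.84 / (1.42)² = 25.71.

25.7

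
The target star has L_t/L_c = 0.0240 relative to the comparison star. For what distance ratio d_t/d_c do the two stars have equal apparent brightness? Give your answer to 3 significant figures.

Equal flux requires L_t/d_t² = L_c/d_c², so d_t/d_c = √(L_t/L_c)
= √(0.0240) = 0.1549.

0.155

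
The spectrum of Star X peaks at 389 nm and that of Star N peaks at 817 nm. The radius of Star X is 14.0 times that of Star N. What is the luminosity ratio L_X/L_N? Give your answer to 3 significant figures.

3.81×10^3

Wien's law gives T ∝ 1/λ_max, so T_X/T_N = λ_N/λ_X = 817/389 = 2.100.
Then L ∝ R²T⁴ gives L_X/L_N = (14.0)² × (2.100)⁴ = 196.0 × 19.46 = 3814.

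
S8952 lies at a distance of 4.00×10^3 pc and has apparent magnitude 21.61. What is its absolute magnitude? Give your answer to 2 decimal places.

M = m − 5 log₁₀(d/10 pc) = 21.61 − 5 log₁₀(4.00×10^3/10)
  = 21.61 − 5 × 2.602 = 21.61 − 13.01 = 8.60.

8.60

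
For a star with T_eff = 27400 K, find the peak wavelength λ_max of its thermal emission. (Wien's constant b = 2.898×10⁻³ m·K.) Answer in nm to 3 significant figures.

λ_max = b/T = 2.898×10⁻³ / 27400 = 1.06×10^-7 m = 105.8 nm.

106 nm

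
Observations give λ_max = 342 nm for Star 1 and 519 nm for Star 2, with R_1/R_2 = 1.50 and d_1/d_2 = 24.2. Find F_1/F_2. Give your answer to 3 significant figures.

0.0204

Wien's law: T_1/T_2 = λ_2/λ_1 = 519/342 = 1.518.
L_1/L_2 = (R_1/R_2)²(T_1/T_2)⁴ = (1.50)²(1.518)⁴ = 11.93.
F_1/F_2 = (L_1/L_2)/(d_1/d_2)² = 11.93/(24.2)² = 0.02038.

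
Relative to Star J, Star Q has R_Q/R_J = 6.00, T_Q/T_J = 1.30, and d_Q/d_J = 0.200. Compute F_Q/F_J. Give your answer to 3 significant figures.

2.57×10^3

L_Q/L_J = (R_Q/R_J)²(T_Q/T_J)⁴ = (6.00)² × (1.30)⁴ = 102.8.
F_Q/F_J = (L_Q/L_J)/(d_Q/d_J)² = 102.8 / (0.200)² = 2570.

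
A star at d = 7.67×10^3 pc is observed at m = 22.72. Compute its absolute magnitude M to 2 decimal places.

8.30

M = m − 5 log₁₀(d/10 pc) = 22.72 − 5 log₁₀(7.67×10^3/10)
  = 22.72 − 5 × 2.885 = 22.72 − 14.42 = 8.30.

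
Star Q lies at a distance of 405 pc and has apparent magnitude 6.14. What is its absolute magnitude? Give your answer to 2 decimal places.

-1.90

M = m − 5 log₁₀(d/10 pc) = 6.14 − 5 log₁₀(405/10)
  = 6.14 − 5 × 1.607 = 6.14 − 8.04 = -1.90.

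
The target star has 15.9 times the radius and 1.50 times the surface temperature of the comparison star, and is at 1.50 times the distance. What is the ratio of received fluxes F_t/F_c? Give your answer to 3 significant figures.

L_t/L_c = (R_t/R_c)²(T_t/T_c)⁴ = (15.9)² × (1.50)⁴ = 1280.
F_t/F_c = (L_t/L_c)/(d_t/d_c)² = 1280 / (1.50)² = 568.8.

569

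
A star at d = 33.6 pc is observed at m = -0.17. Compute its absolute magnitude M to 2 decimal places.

-2.80

M = m − 5 log₁₀(d/10 pc) = -0.17 − 5 log₁₀(33.6/10)
  = -0.17 − 5 × 0.526 = -0.17 − 2.63 = -2.80.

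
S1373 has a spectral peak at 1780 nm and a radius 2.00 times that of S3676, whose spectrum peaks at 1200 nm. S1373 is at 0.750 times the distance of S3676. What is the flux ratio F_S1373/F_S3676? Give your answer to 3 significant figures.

Wien's law: T_S1373/T_S3676 = λ_S3676/λ_S1373 = 1200/1780 = 0.6742.
L_S1373/L_S3676 = (R_S1373/R_S3676)²(T_S1373/T_S3676)⁴ = (2.00)²(0.6742)⁴ = 0.8262.
F_S1373/F_S3676 = (L_S1373/L_S3676)/(d_S1373/d_S3676)² = 0.8262/(0.750)² = 1.469.

1.47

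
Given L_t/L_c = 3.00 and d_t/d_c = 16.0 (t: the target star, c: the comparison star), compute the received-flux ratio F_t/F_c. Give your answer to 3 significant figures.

0.0117

F = L/(4πd²), so F_t/F_c = (L_t/L_c) / (d_t/d_c)²
= 3.00 / (16.0)² = 3.00 / 256.0 = 0.01172.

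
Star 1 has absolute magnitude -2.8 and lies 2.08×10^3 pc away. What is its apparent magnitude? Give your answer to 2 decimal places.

8.79

m = M + 5 log₁₀(d/10 pc) = -2.8 + 5 log₁₀(2.08×10^3/10)
  = -2.8 + 5 × 2.318 = -2.8 + 11.59 = 8.79.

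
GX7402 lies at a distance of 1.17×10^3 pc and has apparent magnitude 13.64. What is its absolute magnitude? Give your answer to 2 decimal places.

M = m − 5 log₁₀(d/10 pc) = 13.64 − 5 log₁₀(1.17×10^3/10)
  = 13.64 − 5 × 2.068 = 13.64 − 10.34 = 3.30.

3.30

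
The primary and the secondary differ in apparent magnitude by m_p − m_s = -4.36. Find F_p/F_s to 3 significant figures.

55.5

F_p/F_s = 10^(−(m_p − m_s)/2.5) = 10^(4.36/2.5) = 10^1.744 = 55.46.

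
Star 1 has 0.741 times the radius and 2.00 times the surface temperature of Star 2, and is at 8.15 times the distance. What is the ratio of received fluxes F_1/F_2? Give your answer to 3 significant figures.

L_1/L_2 = (R_1/R_2)²(T_1/T_2)⁴ = (0.741)² × (2.00)⁴ = 8.785.
F_1/F_2 = (L_1/L_2)/(d_1/d_2)² = 8.785 / (8.15)² = 0.1323.

0.132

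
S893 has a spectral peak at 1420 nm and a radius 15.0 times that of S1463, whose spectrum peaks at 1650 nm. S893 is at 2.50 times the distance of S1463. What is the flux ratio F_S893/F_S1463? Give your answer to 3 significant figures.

65.6

Wien's law: T_S893/T_S1463 = λ_S1463/λ_S893 = 1650/1420 = 1.162.
L_S893/L_S1463 = (R_S893/R_S1463)²(T_S893/T_S1463)⁴ = (15.0)²(1.162)⁴ = 410.2.
F_S893/F_S1463 = (L_S893/L_S1463)/(d_S893/d_S1463)² = 410.2/(2.50)² = 65.63.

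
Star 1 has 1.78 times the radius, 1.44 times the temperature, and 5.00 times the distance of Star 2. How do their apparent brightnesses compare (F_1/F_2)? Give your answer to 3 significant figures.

L_1/L_2 = (R_1/R_2)²(T_1/T_2)⁴ = (1.78)² × (1.44)⁴ = 13.62.
F_1/F_2 = (L_1/L_2)/(d_1/d_2)² = 13.62 / (5.00)² = 0.5449.

0.545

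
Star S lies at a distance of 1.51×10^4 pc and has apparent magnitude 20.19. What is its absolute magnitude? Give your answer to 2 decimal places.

M = m − 5 log₁₀(d/10 pc) = 20.19 − 5 log₁₀(1.51×10^4/10)
  = 20.19 − 5 × 3.179 = 20.19 − 15.89 = 4.30.

4.30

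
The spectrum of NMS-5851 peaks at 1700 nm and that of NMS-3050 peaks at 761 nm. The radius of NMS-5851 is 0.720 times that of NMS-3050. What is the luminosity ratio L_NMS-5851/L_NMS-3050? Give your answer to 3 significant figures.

Wien's law gives T ∝ 1/λ_max, so T_NMS-5851/T_NMS-3050 = λ_NMS-3050/λ_NMS-5851 = 761/1700 = 0.4476.
Then L ∝ R²T⁴ gives L_NMS-5851/L_NMS-3050 = (0.720)² × (0.4476)⁴ = 0.5184 × 0.04016 = 0.02082.

0.0208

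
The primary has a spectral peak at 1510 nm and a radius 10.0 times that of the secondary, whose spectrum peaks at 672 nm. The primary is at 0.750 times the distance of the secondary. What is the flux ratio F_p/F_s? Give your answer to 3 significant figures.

6.97

Wien's law: T_p/T_s = λ_s/λ_p = 672/1510 = 0.4450.
L_p/L_s = (R_p/R_s)²(T_p/T_s)⁴ = (10.0)²(0.4450)⁴ = 3.923.
F_p/F_s = (L_p/L_s)/(d_p/d_s)² = 3.923/(0.750)² = 6.973.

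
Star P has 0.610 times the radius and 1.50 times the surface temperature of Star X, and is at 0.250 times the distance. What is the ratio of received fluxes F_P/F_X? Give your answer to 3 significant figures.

L_P/L_X = (R_P/R_X)²(T_P/T_X)⁴ = (0.610)² × (1.50)⁴ = 1.884.
F_P/F_X = (L_P/L_X)/(d_P/d_X)² = 1.884 / (0.250)² = 30.14.

30.1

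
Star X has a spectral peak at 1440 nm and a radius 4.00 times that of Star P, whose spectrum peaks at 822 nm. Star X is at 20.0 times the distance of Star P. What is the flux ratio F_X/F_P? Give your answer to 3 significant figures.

Wien's law: T_X/T_P = λ_P/λ_X = 822/1440 = 0.5708.
L_X/L_P = (R_X/R_P)²(T_X/T_P)⁴ = (4.00)²(0.5708)⁴ = 1.699.
F_X/F_P = (L_X/L_P)/(d_X/d_P)² = 1.699/(20.0)² = 0.004247.

0.00425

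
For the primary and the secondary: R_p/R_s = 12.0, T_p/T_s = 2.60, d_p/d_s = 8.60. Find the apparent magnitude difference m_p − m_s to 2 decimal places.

-4.87

L_p/L_s = (12.0)²(2.60)⁴ = 6580.
F_p/F_s = (L_p/L_s)/(d_p/d_s)² = 6580/73.96 = 88.97.
m_p − m_s = −2.5 log₁₀(88.97) = -4.87.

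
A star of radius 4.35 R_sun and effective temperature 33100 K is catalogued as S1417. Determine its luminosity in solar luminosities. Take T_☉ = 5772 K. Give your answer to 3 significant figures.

L/L_☉ = (R/R_☉)² (T/T_☉)⁴ = (4.35)² × (33100/5772)⁴
       = 18.92 × (5.735)⁴ = 18.92 × 1081 = 2.046×10^4.

2.05×10^4 solar luminosities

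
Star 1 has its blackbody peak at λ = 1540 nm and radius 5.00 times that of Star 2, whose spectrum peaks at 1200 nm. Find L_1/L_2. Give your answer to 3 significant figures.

Wien's law gives T ∝ 1/λ_max, so T_1/T_2 = λ_2/λ_1 = 1200/1540 = 0.7792.
Then L ∝ R²T⁴ gives L_1/L_2 = (5.00)² × (0.7792)⁴ = 25.00 × 0.3687 = 9.217.

9.22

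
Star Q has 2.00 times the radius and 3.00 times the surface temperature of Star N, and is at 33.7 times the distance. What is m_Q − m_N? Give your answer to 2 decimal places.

L_Q/L_N = (2.00)²(3.00)⁴ = 324.0.
F_Q/F_N = (L_Q/L_N)/(d_Q/d_N)² = 324.0/1136 = 0.2853.
m_Q − m_N = −2.5 log₁₀(0.2853) = 1.36.

1.36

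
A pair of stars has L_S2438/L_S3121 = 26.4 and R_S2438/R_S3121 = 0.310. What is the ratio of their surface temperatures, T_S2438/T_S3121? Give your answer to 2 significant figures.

L ∝ R²T⁴ gives T ∝ (L/R²)^(1/4), so
T_S2438/T_S3121 = (26.4 / 0.310²)^(1/4) = (274.7)^(1/4) = 4.071.

4.1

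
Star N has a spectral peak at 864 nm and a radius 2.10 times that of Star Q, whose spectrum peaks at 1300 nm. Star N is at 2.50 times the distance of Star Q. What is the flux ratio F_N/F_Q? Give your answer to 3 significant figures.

3.62

Wien's law: T_N/T_Q = λ_Q/λ_N = 1300/864 = 1.505.
L_N/L_Q = (R_N/R_Q)²(T_N/T_Q)⁴ = (2.10)²(1.505)⁴ = 22.60.
F_N/F_Q = (L_N/L_Q)/(d_N/d_Q)² = 22.60/(2.50)² = 3.616.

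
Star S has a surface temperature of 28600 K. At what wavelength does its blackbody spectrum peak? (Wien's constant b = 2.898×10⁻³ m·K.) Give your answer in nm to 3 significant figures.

λ_max = b/T = 2.898×10⁻³ / 28600 = 1.01×10^-7 m = 101.3 nm.

101 nm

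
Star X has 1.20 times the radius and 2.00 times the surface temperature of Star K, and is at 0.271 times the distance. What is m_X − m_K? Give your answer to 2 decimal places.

-6.24

L_X/L_K = (1.20)²(2.00)⁴ = 23.04.
F_X/F_K = (L_X/L_K)/(d_X/d_K)² = 23.04/0.07344 = 313.7.
m_X − m_K = −2.5 log₁₀(313.7) = -6.24.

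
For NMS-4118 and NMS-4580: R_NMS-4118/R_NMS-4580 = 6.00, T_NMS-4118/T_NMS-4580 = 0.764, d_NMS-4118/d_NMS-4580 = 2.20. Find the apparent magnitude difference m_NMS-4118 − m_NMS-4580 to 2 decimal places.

L_NMS-4118/L_NMS-4580 = (6.00)²(0.764)⁴ = 12.27.
F_NMS-4118/F_NMS-4580 = (L_NMS-4118/L_NMS-4580)/(d_NMS-4118/d_NMS-4580)² = 12.27/4.840 = 2.534.
m_NMS-4118 − m_NMS-4580 = −2.5 log₁₀(2.534) = -1.01.

-1.01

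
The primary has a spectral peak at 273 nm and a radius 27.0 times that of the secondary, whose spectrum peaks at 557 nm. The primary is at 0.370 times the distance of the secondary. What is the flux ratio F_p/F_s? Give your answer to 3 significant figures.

Wien's law: T_p/T_s = λ_s/λ_p = 557/273 = 2.040.
L_p/L_s = (R_p/R_s)²(T_p/T_s)⁴ = (27.0)²(2.040)⁴ = 1.263×10^4.
F_p/F_s = (L_p/L_s)/(d_p/d_s)² = 1.263×10^4/(0.370)² = 9.228×10^4.

9.23×10^4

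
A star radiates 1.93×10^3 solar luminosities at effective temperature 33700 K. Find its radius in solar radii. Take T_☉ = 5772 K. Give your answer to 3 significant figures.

R/R_☉ = √(L/L_☉) / (T/T_☉)² = √(1.93×10^3) / (5.839)²
       = 43.93 / 34.09 = 1.289.

1.29 solar radii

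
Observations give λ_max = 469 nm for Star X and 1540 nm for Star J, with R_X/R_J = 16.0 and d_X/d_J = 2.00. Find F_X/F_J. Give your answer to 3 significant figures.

7.44×10^3

Wien's law: T_X/T_J = λ_J/λ_X = 1540/469 = 3.284.
L_X/L_J = (R_X/R_J)²(T_X/T_J)⁴ = (16.0)²(3.284)⁴ = 2.976×10^4.
F_X/F_J = (L_X/L_J)/(d_X/d_J)² = 2.976×10^4/(2.00)² = 7440.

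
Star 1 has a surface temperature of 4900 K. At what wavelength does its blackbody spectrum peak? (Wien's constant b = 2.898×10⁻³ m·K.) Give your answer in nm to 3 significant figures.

591 nm

λ_max = b/T = 2.898×10⁻³ / 4900 = 5.91×10^-7 m = 591.4 nm.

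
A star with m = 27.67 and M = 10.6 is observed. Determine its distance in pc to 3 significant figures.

2.59×10^4 pc

m − M = 5 log₁₀(d/10 pc)
27.67 − (10.6) = 17.07 = 5 log₁₀(d/10)
d = 10 × 10^(17.07/5) = 10 × 10^3.414 = 2.594×10^4 pc.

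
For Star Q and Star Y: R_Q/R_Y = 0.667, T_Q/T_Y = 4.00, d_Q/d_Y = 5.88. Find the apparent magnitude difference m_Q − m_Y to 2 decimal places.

-1.29

L_Q/L_Y = (0.667)²(4.00)⁴ = 113.9.
F_Q/F_Y = (L_Q/L_Y)/(d_Q/d_Y)² = 113.9/34.57 = 3.294.
m_Q − m_Y = −2.5 log₁₀(3.294) = -1.29.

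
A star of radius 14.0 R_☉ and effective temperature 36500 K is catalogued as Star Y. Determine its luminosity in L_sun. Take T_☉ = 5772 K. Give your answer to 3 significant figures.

L/L_☉ = (R/R_☉)² (T/T_☉)⁴ = (14.0)² × (36500/5772)⁴
       = 196.0 × (6.324)⁴ = 196.0 × 1599 = 3.134×10^5.

3.13×10^5 L_sun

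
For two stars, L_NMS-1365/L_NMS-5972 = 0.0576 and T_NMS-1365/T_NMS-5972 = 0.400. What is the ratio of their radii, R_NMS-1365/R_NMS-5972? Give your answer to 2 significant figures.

L ∝ R²T⁴ gives R ∝ √L / T², so
R_NMS-1365/R_NMS-5972 = √(0.0576) / (0.400)² = 0.2400 / 0.1600 = 1.500.

1.5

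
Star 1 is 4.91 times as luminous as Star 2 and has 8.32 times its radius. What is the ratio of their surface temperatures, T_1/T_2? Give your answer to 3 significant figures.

0.516

L ∝ R²T⁴ gives T ∝ (L/R²)^(1/4), so
T_1/T_2 = (4.91 / 8.32²)^(1/4) = (0.07093)^(1/4) = 0.5161.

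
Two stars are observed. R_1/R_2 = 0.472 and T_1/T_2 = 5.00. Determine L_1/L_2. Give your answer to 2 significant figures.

1.4×10^2

From the Stefan–Boltzmann law, L ∝ R²T⁴, so
L_1/L_2 = (R_1/R_2)² (T_1/T_2)⁴ = (0.472)² × (5.00)⁴ = 0.2228 × 625.0 = 139.2.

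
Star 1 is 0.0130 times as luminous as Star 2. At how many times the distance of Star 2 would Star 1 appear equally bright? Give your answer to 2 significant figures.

Equal flux requires L_1/d_1² = L_2/d_2², so d_1/d_2 = √(L_1/L_2)
= √(0.0130) = 0.1140.

0.11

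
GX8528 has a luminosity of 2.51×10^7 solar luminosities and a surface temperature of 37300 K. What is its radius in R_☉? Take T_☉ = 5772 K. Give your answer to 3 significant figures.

R/R_☉ = √(L/L_☉) / (T/T_☉)² = √(2.51×10^7) / (6.462)²
       = 5010 / 41.76 = 120.0.

120 R_☉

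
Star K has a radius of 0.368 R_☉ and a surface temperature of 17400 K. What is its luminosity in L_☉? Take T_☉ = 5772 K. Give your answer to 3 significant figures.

L/L_☉ = (R/R_☉)² (T/T_☉)⁴ = (0.368)² × (17400/5772)⁴
       = 0.1354 × (3.015)⁴ = 0.1354 × 82.58 = 11.18.

11.2 L_☉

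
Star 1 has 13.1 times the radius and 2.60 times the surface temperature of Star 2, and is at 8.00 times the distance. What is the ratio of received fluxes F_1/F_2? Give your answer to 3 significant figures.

L_1/L_2 = (R_1/R_2)²(T_1/T_2)⁴ = (13.1)² × (2.60)⁴ = 7842.
F_1/F_2 = (L_1/L_2)/(d_1/d_2)² = 7842 / (8.00)² = 122.5.

123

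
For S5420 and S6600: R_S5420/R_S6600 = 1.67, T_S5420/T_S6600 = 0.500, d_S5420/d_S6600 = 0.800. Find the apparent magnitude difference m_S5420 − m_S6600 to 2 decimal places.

1.41

L_S5420/L_S6600 = (1.67)²(0.500)⁴ = 0.1743.
F_S5420/F_S6600 = (L_S5420/L_S6600)/(d_S5420/d_S6600)² = 0.1743/0.6400 = 0.2724.
m_S5420 − m_S6600 = −2.5 log₁₀(0.2724) = 1.41.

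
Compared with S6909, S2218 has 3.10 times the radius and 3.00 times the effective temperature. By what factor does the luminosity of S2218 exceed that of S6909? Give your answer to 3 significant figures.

From the Stefan–Boltzmann law, L ∝ R²T⁴, so
L_S2218/L_S6909 = (R_S2218/R_S6909)² (T_S2218/T_S6909)⁴ = (3.10)² × (3.00)⁴ = 9.610 × 81.00 = 778.4.

778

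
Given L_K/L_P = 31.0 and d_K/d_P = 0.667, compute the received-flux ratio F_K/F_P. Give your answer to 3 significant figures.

69.7

F = L/(4πd²), so F_K/F_P = (L_K/L_P) / (d_K/d_P)²
= 31.0 / (0.667)² = 31.0 / 0.4449 = 69.68.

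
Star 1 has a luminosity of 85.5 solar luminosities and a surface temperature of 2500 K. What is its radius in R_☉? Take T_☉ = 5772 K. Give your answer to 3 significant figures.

49.3 R_☉

R/R_☉ = √(L/L_☉) / (T/T_☉)² = √(85.5) / (0.4331)²
       = 9.247 / 0.1876 = 49.29.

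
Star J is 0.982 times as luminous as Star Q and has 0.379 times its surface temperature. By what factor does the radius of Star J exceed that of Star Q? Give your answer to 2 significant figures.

L ∝ R²T⁴ gives R ∝ √L / T², so
R_J/R_Q = √(0.982) / (0.379)² = 0.9910 / 0.1436 = 6.899.

6.9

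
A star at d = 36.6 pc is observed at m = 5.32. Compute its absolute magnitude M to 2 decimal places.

2.50

M = m − 5 log₁₀(d/10 pc) = 5.32 − 5 log₁₀(36.6/10)
  = 5.32 − 5 × 0.563 = 5.32 − 2.82 = 2.50.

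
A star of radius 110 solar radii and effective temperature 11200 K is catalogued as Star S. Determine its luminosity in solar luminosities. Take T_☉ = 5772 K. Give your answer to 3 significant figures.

L/L_☉ = (R/R_☉)² (T/T_☉)⁴ = (110)² × (11200/5772)⁴
       = 1.210×10^4 × (1.940)⁴ = 1.210×10^4 × 14.18 = 1.715×10^5.

1.72×10^5 solar luminosities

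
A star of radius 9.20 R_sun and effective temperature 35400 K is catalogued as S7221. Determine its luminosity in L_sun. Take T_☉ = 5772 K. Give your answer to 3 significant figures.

1.20×10^5 L_sun

L/L_☉ = (R/R_☉)² (T/T_☉)⁴ = (9.20)² × (35400/5772)⁴
       = 84.64 × (6.133)⁴ = 84.64 × 1415 = 1.198×10^5.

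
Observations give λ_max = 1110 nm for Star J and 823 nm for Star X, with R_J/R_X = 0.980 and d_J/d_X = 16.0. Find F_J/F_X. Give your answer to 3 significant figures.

0.00113

Wien's law: T_J/T_X = λ_X/λ_J = 823/1110 = 0.7414.
L_J/L_X = (R_J/R_X)²(T_J/T_X)⁴ = (0.980)²(0.7414)⁴ = 0.2902.
F_J/F_X = (L_J/L_X)/(d_J/d_X)² = 0.2902/(16.0)² = 0.001134.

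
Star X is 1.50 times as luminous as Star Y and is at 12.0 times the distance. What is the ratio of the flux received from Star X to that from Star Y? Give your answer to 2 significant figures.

0.010

F = L/(4πd²), so F_X/F_Y = (L_X/L_Y) / (d_X/d_Y)²
= 1.50 / (12.0)² = 1.50 / 144.0 = 0.01042.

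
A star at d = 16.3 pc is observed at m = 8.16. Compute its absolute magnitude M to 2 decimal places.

M = m − 5 log₁₀(d/10 pc) = 8.16 − 5 log₁₀(16.3/10)
  = 8.16 − 5 × 0.212 = 8.16 − 1.06 = 7.10.

7.10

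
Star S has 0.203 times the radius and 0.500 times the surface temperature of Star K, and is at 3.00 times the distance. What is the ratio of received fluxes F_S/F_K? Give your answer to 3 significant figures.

L_S/L_K = (R_S/R_K)²(T_S/T_K)⁴ = (0.203)² × (0.500)⁴ = 0.002576.
F_S/F_K = (L_S/L_K)/(d_S/d_K)² = 0.002576 / (3.00)² = 2.862×10^-4.

2.86×10^-4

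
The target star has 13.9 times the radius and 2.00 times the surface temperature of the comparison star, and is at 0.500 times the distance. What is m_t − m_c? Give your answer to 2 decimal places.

-10.23

L_t/L_c = (13.9)²(2.00)⁴ = 3091.
F_t/F_c = (L_t/L_c)/(d_t/d_c)² = 3091/0.2500 = 1.237×10^4.
m_t − m_c = −2.5 log₁₀(1.237×10^4) = -10.23.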